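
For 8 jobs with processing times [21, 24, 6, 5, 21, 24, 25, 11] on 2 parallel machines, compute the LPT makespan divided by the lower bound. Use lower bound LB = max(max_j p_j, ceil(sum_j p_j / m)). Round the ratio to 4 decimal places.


LPT order: [25, 24, 24, 21, 21, 11, 6, 5]
Machine loads after assignment: [67, 70]
LPT makespan = 70
Lower bound = max(max_job, ceil(total/2)) = max(25, 69) = 69
Ratio = 70 / 69 = 1.0145

1.0145


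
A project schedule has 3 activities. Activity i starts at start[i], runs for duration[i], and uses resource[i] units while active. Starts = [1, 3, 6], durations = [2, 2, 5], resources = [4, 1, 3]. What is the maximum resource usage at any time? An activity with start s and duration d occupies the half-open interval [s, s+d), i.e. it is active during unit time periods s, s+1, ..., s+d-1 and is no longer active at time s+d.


Each activity i is active on [start_i, start_i + duration_i).
Compute total resource usage per time slot:
  t=0: active resources = [], total = 0
  t=1: active resources = [4], total = 4
  t=2: active resources = [4], total = 4
  t=3: active resources = [1], total = 1
  t=4: active resources = [1], total = 1
  t=5: active resources = [], total = 0
  t=6: active resources = [3], total = 3
  t=7: active resources = [3], total = 3
  t=8: active resources = [3], total = 3
  t=9: active resources = [3], total = 3
  t=10: active resources = [3], total = 3
Peak resource demand = 4

4


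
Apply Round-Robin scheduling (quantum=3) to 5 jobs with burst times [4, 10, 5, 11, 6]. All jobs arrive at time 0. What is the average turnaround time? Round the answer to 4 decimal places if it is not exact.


Time quantum = 3
Execution trace:
  J1 runs 3 units, time = 3
  J2 runs 3 units, time = 6
  J3 runs 3 units, time = 9
  J4 runs 3 units, time = 12
  J5 runs 3 units, time = 15
  J1 runs 1 units, time = 16
  J2 runs 3 units, time = 19
  J3 runs 2 units, time = 21
  J4 runs 3 units, time = 24
  J5 runs 3 units, time = 27
  J2 runs 3 units, time = 30
  J4 runs 3 units, time = 33
  J2 runs 1 units, time = 34
  J4 runs 2 units, time = 36
Finish times: [16, 34, 21, 36, 27]
Average turnaround = 134/5 = 26.8

26.8


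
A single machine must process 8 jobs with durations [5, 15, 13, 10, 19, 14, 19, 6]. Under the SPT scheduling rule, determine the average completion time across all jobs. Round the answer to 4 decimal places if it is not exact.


Sort jobs by processing time (SPT order): [5, 6, 10, 13, 14, 15, 19, 19]
Compute completion times sequentially:
  Job 1: processing = 5, completes at 5
  Job 2: processing = 6, completes at 11
  Job 3: processing = 10, completes at 21
  Job 4: processing = 13, completes at 34
  Job 5: processing = 14, completes at 48
  Job 6: processing = 15, completes at 63
  Job 7: processing = 19, completes at 82
  Job 8: processing = 19, completes at 101
Sum of completion times = 365
Average completion time = 365/8 = 45.625

45.625


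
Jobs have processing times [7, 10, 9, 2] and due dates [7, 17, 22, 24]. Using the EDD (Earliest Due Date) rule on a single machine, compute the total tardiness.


Sort by due date (EDD order): [(7, 7), (10, 17), (9, 22), (2, 24)]
Compute completion times and tardiness:
  Job 1: p=7, d=7, C=7, tardiness=max(0,7-7)=0
  Job 2: p=10, d=17, C=17, tardiness=max(0,17-17)=0
  Job 3: p=9, d=22, C=26, tardiness=max(0,26-22)=4
  Job 4: p=2, d=24, C=28, tardiness=max(0,28-24)=4
Total tardiness = 8

8


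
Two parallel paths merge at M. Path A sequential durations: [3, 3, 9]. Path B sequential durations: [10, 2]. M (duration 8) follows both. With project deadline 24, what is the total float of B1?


Forward pass: ES(B1) = sum of predecessors on chain B = 0
EF = ES + duration = 0 + 10 = 10
Backward pass: LF(M) = deadline = 24; LS(M) = 24 - 8 = 16
LF(B1) = LS(M) - sum(successors on chain B) = 16 - 2 = 14
LS = LF - duration = 14 - 10 = 4
Total float = LS - ES = 4 - 0 = 4

4


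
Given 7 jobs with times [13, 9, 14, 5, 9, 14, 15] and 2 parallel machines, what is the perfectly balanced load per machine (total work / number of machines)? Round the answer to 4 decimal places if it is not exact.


Total processing time = 13 + 9 + 14 + 5 + 9 + 14 + 15 = 79
Number of machines = 2
Ideal balanced load = 79 / 2 = 39.5

39.5


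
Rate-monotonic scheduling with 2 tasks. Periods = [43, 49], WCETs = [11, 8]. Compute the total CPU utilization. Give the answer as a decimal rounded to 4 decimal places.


Compute individual utilizations (exact fractions):
  Task 1: C/T = 11/43 (approx. 0.2558)
  Task 2: C/T = 8/49 (approx. 0.1633)
Total utilization U = 11/43 + 8/49 = 883/2107
Rounded to 4 decimal places: U = 0.4191
RM (Liu & Layland) bound for 2 tasks = 0.828427; compare with U = 883/2107 (approx. 0.419079)
U <= bound, so schedulable by RM sufficient condition.

0.4191


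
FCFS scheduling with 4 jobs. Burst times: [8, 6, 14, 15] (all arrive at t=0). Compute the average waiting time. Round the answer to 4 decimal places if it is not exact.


FCFS order (as given): [8, 6, 14, 15]
Waiting times:
  Job 1: wait = 0
  Job 2: wait = 8
  Job 3: wait = 14
  Job 4: wait = 28
Sum of waiting times = 50
Average waiting time = 50/4 = 12.5

12.5


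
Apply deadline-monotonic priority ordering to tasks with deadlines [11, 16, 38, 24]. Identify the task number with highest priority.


Sort tasks by relative deadline (ascending):
  Task 1: deadline = 11
  Task 2: deadline = 16
  Task 4: deadline = 24
  Task 3: deadline = 38
Priority order (highest first): [1, 2, 4, 3]
Highest priority task = 1

1


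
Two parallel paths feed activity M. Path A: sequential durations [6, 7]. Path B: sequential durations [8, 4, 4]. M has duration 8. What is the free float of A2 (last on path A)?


ES(A2) = sum of predecessors on chain A = 6
EF(A2) = ES + duration = 6 + 7 = 13
Successor of A2 is M. ES(M) = max(sum(A), sum(B)) = max(13, 16) = 16
Free float = ES(successor) - EF(current) = 16 - 13 = 3

3


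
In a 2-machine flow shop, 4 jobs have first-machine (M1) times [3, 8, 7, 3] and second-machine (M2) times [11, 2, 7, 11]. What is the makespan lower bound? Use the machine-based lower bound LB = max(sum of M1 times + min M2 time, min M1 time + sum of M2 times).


LB1 = sum(M1 times) + min(M2 times) = 21 + 2 = 23
LB2 = min(M1 times) + sum(M2 times) = 3 + 31 = 34
Lower bound = max(LB1, LB2) = max(23, 34) = 34

34


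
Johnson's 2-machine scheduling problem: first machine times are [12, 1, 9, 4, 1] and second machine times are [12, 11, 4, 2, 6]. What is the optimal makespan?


Apply Johnson's rule:
  Group 1 (a <= b): [(2, 1, 11), (5, 1, 6), (1, 12, 12)]
  Group 2 (a > b): [(3, 9, 4), (4, 4, 2)]
Optimal job order: [2, 5, 1, 3, 4]
Schedule:
  Job 2: M1 done at 1, M2 done at 12
  Job 5: M1 done at 2, M2 done at 18
  Job 1: M1 done at 14, M2 done at 30
  Job 3: M1 done at 23, M2 done at 34
  Job 4: M1 done at 27, M2 done at 36
Makespan = 36

36


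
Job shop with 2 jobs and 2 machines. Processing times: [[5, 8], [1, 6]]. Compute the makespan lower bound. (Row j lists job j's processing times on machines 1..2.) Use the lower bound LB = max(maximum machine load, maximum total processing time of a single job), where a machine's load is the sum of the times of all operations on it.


Machine loads:
  Machine 1: 5 + 1 = 6
  Machine 2: 8 + 6 = 14
Max machine load = 14
Job totals:
  Job 1: 13
  Job 2: 7
Max job total = 13
Lower bound = max(14, 13) = 14

14


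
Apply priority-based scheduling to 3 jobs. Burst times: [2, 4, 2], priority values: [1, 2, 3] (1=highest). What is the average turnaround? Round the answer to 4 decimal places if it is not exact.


Sort by priority (ascending = highest first):
Order: [(1, 2), (2, 4), (3, 2)]
Completion times:
  Priority 1, burst=2, C=2
  Priority 2, burst=4, C=6
  Priority 3, burst=2, C=8
Average turnaround = 16/3 = 5.3333

5.3333


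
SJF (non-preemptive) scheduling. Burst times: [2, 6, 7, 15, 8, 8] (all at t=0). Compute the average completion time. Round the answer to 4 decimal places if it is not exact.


SJF order (ascending): [2, 6, 7, 8, 8, 15]
Completion times:
  Job 1: burst=2, C=2
  Job 2: burst=6, C=8
  Job 3: burst=7, C=15
  Job 4: burst=8, C=23
  Job 5: burst=8, C=31
  Job 6: burst=15, C=46
Average completion = 125/6 = 20.8333

20.8333


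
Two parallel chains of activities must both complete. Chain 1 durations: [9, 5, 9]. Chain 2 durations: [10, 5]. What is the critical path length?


Path A total = 9 + 5 + 9 = 23
Path B total = 10 + 5 = 15
Critical path = longest path = max(23, 15) = 23

23


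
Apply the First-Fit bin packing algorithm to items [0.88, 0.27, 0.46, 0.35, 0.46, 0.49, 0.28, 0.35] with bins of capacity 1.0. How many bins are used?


Place items sequentially using First-Fit:
  Item 0.88 -> new Bin 1
  Item 0.27 -> new Bin 2
  Item 0.46 -> Bin 2 (now 0.73)
  Item 0.35 -> new Bin 3
  Item 0.46 -> Bin 3 (now 0.81)
  Item 0.49 -> new Bin 4
  Item 0.28 -> Bin 4 (now 0.77)
  Item 0.35 -> new Bin 5
Total bins used = 5

5


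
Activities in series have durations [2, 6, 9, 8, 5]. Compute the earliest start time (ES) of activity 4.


Activity 4 starts after activities 1 through 3 complete.
Predecessor durations: [2, 6, 9]
ES = 2 + 6 + 9 = 17

17


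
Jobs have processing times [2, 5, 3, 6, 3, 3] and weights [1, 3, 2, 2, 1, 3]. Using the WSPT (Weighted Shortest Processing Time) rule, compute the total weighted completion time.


Compute p/w ratios and sort ascending (WSPT): [(3, 3), (3, 2), (5, 3), (2, 1), (6, 2), (3, 1)]
Compute weighted completion times:
  Job (p=3,w=3): C=3, w*C=3*3=9
  Job (p=3,w=2): C=6, w*C=2*6=12
  Job (p=5,w=3): C=11, w*C=3*11=33
  Job (p=2,w=1): C=13, w*C=1*13=13
  Job (p=6,w=2): C=19, w*C=2*19=38
  Job (p=3,w=1): C=22, w*C=1*22=22
Total weighted completion time = 127

127


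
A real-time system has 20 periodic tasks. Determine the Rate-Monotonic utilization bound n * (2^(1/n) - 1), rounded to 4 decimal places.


Compute 2^(1/20) = 1.0352649238
Subtract 1: 1.0352649238 - 1 = 0.0352649238
Multiply by n: 20 * 0.0352649238 = 0.7052984760
Round to 4 dp: 0.7053

0.7053


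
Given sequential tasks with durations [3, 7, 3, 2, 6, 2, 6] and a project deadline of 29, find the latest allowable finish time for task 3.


LF(activity 3) = deadline - sum of successor durations
Successors: activities 4 through 7 with durations [2, 6, 2, 6]
Sum of successor durations = 16
LF = 29 - 16 = 13

13


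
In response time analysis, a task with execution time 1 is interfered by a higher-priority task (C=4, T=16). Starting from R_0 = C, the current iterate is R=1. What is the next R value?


R_next = C + ceil(R_prev / T_hp) * C_hp
ceil(1 / 16) = ceil(0.0625) = 1
Interference = 1 * 4 = 4
R_next = 1 + 4 = 5

5


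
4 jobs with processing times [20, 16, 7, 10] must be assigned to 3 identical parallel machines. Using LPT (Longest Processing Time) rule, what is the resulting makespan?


Sort jobs in decreasing order (LPT): [20, 16, 10, 7]
Assign each job to the least loaded machine:
  Machine 1: jobs [20], load = 20
  Machine 2: jobs [16], load = 16
  Machine 3: jobs [10, 7], load = 17
Makespan = max load = 20

20


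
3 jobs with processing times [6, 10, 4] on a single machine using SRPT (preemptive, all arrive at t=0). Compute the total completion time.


Since all jobs arrive at t=0, SRPT equals SPT ordering.
SPT order: [4, 6, 10]
Completion times:
  Job 1: p=4, C=4
  Job 2: p=6, C=10
  Job 3: p=10, C=20
Total completion time = 4 + 10 + 20 = 34

34


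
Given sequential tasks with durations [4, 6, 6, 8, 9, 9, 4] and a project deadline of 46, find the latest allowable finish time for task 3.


LF(activity 3) = deadline - sum of successor durations
Successors: activities 4 through 7 with durations [8, 9, 9, 4]
Sum of successor durations = 30
LF = 46 - 30 = 16

16


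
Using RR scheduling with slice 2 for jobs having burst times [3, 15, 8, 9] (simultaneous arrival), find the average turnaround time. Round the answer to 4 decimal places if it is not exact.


Time quantum = 2
Execution trace:
  J1 runs 2 units, time = 2
  J2 runs 2 units, time = 4
  J3 runs 2 units, time = 6
  J4 runs 2 units, time = 8
  J1 runs 1 units, time = 9
  J2 runs 2 units, time = 11
  J3 runs 2 units, time = 13
  J4 runs 2 units, time = 15
  J2 runs 2 units, time = 17
  J3 runs 2 units, time = 19
  J4 runs 2 units, time = 21
  J2 runs 2 units, time = 23
  J3 runs 2 units, time = 25
  J4 runs 2 units, time = 27
  J2 runs 2 units, time = 29
  J4 runs 1 units, time = 30
  J2 runs 2 units, time = 32
  J2 runs 2 units, time = 34
  J2 runs 1 units, time = 35
Finish times: [9, 35, 25, 30]
Average turnaround = 99/4 = 24.75

24.75


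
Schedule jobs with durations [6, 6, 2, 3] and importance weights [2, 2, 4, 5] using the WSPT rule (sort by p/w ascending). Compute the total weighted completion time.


Compute p/w ratios and sort ascending (WSPT): [(2, 4), (3, 5), (6, 2), (6, 2)]
Compute weighted completion times:
  Job (p=2,w=4): C=2, w*C=4*2=8
  Job (p=3,w=5): C=5, w*C=5*5=25
  Job (p=6,w=2): C=11, w*C=2*11=22
  Job (p=6,w=2): C=17, w*C=2*17=34
Total weighted completion time = 89

89


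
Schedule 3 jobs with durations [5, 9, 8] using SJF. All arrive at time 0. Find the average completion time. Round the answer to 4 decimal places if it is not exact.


SJF order (ascending): [5, 8, 9]
Completion times:
  Job 1: burst=5, C=5
  Job 2: burst=8, C=13
  Job 3: burst=9, C=22
Average completion = 40/3 = 13.3333

13.3333


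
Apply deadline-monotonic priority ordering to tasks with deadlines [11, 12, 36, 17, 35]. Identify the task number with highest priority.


Sort tasks by relative deadline (ascending):
  Task 1: deadline = 11
  Task 2: deadline = 12
  Task 4: deadline = 17
  Task 5: deadline = 35
  Task 3: deadline = 36
Priority order (highest first): [1, 2, 4, 5, 3]
Highest priority task = 1

1


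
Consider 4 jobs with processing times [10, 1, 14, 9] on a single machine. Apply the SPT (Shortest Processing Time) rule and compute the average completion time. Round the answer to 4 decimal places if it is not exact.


Sort jobs by processing time (SPT order): [1, 9, 10, 14]
Compute completion times sequentially:
  Job 1: processing = 1, completes at 1
  Job 2: processing = 9, completes at 10
  Job 3: processing = 10, completes at 20
  Job 4: processing = 14, completes at 34
Sum of completion times = 65
Average completion time = 65/4 = 16.25

16.25


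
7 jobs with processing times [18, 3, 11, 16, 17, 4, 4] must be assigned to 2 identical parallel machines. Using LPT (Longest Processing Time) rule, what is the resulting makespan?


Sort jobs in decreasing order (LPT): [18, 17, 16, 11, 4, 4, 3]
Assign each job to the least loaded machine:
  Machine 1: jobs [18, 11, 4, 4], load = 37
  Machine 2: jobs [17, 16, 3], load = 36
Makespan = max load = 37

37


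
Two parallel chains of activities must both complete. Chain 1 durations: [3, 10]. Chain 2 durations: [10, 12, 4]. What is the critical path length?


Path A total = 3 + 10 = 13
Path B total = 10 + 12 + 4 = 26
Critical path = longest path = max(13, 26) = 26

26


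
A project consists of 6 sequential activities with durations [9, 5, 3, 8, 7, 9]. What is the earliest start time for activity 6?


Activity 6 starts after activities 1 through 5 complete.
Predecessor durations: [9, 5, 3, 8, 7]
ES = 9 + 5 + 3 + 8 + 7 = 32

32


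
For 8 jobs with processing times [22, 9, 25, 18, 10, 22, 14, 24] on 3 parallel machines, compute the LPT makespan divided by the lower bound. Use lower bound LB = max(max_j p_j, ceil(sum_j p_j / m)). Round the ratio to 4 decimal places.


LPT order: [25, 24, 22, 22, 18, 14, 10, 9]
Machine loads after assignment: [49, 51, 44]
LPT makespan = 51
Lower bound = max(max_job, ceil(total/3)) = max(25, 48) = 48
Ratio = 51 / 48 = 1.0625

1.0625


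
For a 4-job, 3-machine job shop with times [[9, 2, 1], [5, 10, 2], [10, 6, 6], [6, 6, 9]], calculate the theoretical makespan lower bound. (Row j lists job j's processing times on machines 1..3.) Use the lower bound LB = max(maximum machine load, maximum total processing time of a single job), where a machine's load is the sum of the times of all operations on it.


Machine loads:
  Machine 1: 9 + 5 + 10 + 6 = 30
  Machine 2: 2 + 10 + 6 + 6 = 24
  Machine 3: 1 + 2 + 6 + 9 = 18
Max machine load = 30
Job totals:
  Job 1: 12
  Job 2: 17
  Job 3: 22
  Job 4: 21
Max job total = 22
Lower bound = max(30, 22) = 30

30


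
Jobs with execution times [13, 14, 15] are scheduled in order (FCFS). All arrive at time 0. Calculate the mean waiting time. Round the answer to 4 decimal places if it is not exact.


FCFS order (as given): [13, 14, 15]
Waiting times:
  Job 1: wait = 0
  Job 2: wait = 13
  Job 3: wait = 27
Sum of waiting times = 40
Average waiting time = 40/3 = 13.3333

13.3333


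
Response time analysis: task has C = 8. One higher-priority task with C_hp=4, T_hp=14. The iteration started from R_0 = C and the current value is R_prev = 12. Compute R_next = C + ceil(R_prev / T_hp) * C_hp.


R_next = C + ceil(R_prev / T_hp) * C_hp
ceil(12 / 14) = ceil(0.8571) = 1
Interference = 1 * 4 = 4
R_next = 8 + 4 = 12
R_next = R_prev, so the iteration has converged (response time = 12).

12


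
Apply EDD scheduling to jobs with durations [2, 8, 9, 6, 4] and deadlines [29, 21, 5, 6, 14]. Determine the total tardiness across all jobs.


Sort by due date (EDD order): [(9, 5), (6, 6), (4, 14), (8, 21), (2, 29)]
Compute completion times and tardiness:
  Job 1: p=9, d=5, C=9, tardiness=max(0,9-5)=4
  Job 2: p=6, d=6, C=15, tardiness=max(0,15-6)=9
  Job 3: p=4, d=14, C=19, tardiness=max(0,19-14)=5
  Job 4: p=8, d=21, C=27, tardiness=max(0,27-21)=6
  Job 5: p=2, d=29, C=29, tardiness=max(0,29-29)=0
Total tardiness = 24

24


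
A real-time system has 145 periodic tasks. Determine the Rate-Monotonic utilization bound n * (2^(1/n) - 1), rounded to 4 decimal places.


Compute 2^(1/145) = 1.0047917694
Subtract 1: 1.0047917694 - 1 = 0.0047917694
Multiply by n: 145 * 0.0047917694 = 0.6948065630
Round to 4 dp: 0.6948

0.6948


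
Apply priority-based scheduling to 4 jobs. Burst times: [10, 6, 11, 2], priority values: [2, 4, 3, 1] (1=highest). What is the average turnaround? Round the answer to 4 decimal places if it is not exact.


Sort by priority (ascending = highest first):
Order: [(1, 2), (2, 10), (3, 11), (4, 6)]
Completion times:
  Priority 1, burst=2, C=2
  Priority 2, burst=10, C=12
  Priority 3, burst=11, C=23
  Priority 4, burst=6, C=29
Average turnaround = 66/4 = 16.5

16.5


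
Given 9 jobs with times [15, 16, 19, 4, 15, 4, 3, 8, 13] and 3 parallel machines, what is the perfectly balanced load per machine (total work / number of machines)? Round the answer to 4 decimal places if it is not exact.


Total processing time = 15 + 16 + 19 + 4 + 15 + 4 + 3 + 8 + 13 = 97
Number of machines = 3
Ideal balanced load = 97 / 3 = 32.3333

32.3333


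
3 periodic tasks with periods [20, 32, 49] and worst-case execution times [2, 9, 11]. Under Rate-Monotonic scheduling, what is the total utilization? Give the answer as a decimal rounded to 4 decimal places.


Compute individual utilizations (exact fractions):
  Task 1: C/T = 2/20 = 1/10 (approx. 0.1)
  Task 2: C/T = 9/32 (approx. 0.2813)
  Task 3: C/T = 11/49 (approx. 0.2245)
Total utilization U = 1/10 + 9/32 + 11/49 = 4749/7840
Rounded to 4 decimal places: U = 0.6057
RM (Liu & Layland) bound for 3 tasks = 0.779763; compare with U = 4749/7840 (approx. 0.605740)
U <= bound, so schedulable by RM sufficient condition.

0.6057


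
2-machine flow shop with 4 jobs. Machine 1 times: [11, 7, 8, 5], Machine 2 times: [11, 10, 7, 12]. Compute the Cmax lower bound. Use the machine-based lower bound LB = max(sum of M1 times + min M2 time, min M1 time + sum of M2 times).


LB1 = sum(M1 times) + min(M2 times) = 31 + 7 = 38
LB2 = min(M1 times) + sum(M2 times) = 5 + 40 = 45
Lower bound = max(LB1, LB2) = max(38, 45) = 45

45


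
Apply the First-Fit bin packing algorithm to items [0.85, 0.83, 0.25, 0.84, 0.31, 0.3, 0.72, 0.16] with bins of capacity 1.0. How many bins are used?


Place items sequentially using First-Fit:
  Item 0.85 -> new Bin 1
  Item 0.83 -> new Bin 2
  Item 0.25 -> new Bin 3
  Item 0.84 -> new Bin 4
  Item 0.31 -> Bin 3 (now 0.56)
  Item 0.3 -> Bin 3 (now 0.86)
  Item 0.72 -> new Bin 5
  Item 0.16 -> Bin 2 (now 0.99)
Total bins used = 5

5


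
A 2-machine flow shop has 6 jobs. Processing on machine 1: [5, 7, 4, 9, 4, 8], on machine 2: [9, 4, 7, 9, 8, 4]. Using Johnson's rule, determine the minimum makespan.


Apply Johnson's rule:
  Group 1 (a <= b): [(3, 4, 7), (5, 4, 8), (1, 5, 9), (4, 9, 9)]
  Group 2 (a > b): [(2, 7, 4), (6, 8, 4)]
Optimal job order: [3, 5, 1, 4, 2, 6]
Schedule:
  Job 3: M1 done at 4, M2 done at 11
  Job 5: M1 done at 8, M2 done at 19
  Job 1: M1 done at 13, M2 done at 28
  Job 4: M1 done at 22, M2 done at 37
  Job 2: M1 done at 29, M2 done at 41
  Job 6: M1 done at 37, M2 done at 45
Makespan = 45

45


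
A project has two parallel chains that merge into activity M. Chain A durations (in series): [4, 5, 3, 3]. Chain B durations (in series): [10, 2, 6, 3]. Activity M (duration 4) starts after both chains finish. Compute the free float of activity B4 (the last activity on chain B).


ES(B4) = sum of predecessors on chain B = 18
EF(B4) = ES + duration = 18 + 3 = 21
Successor of B4 is M. ES(M) = max(sum(A), sum(B)) = max(15, 21) = 21
Free float = ES(successor) - EF(current) = 21 - 21 = 0

0


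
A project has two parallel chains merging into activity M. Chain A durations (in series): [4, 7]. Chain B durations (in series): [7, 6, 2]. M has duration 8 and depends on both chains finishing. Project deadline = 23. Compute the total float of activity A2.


Forward pass: ES(A2) = sum of predecessors on chain A = 4
EF = ES + duration = 4 + 7 = 11
Backward pass: LF(M) = deadline = 23; LS(M) = 23 - 8 = 15
LF(A2) = LS(M) - sum(successors on chain A) = 15 - 0 = 15
LS = LF - duration = 15 - 7 = 8
Total float = LS - ES = 8 - 4 = 4

4


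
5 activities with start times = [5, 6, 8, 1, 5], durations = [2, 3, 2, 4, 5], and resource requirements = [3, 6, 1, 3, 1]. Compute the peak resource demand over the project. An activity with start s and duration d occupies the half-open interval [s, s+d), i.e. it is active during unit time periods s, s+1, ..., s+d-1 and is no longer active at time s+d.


Each activity i is active on [start_i, start_i + duration_i).
Compute total resource usage per time slot:
  t=0: active resources = [], total = 0
  t=1: active resources = [3], total = 3
  t=2: active resources = [3], total = 3
  t=3: active resources = [3], total = 3
  t=4: active resources = [3], total = 3
  t=5: active resources = [3, 1], total = 4
  t=6: active resources = [3, 6, 1], total = 10
  t=7: active resources = [6, 1], total = 7
  t=8: active resources = [6, 1, 1], total = 8
  t=9: active resources = [1, 1], total = 2
Peak resource demand = 10

10


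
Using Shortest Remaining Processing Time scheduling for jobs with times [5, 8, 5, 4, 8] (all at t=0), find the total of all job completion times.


Since all jobs arrive at t=0, SRPT equals SPT ordering.
SPT order: [4, 5, 5, 8, 8]
Completion times:
  Job 1: p=4, C=4
  Job 2: p=5, C=9
  Job 3: p=5, C=14
  Job 4: p=8, C=22
  Job 5: p=8, C=30
Total completion time = 4 + 9 + 14 + 22 + 30 = 79

79


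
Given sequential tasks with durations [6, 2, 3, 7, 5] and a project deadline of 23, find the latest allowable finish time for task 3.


LF(activity 3) = deadline - sum of successor durations
Successors: activities 4 through 5 with durations [7, 5]
Sum of successor durations = 12
LF = 23 - 12 = 11

11


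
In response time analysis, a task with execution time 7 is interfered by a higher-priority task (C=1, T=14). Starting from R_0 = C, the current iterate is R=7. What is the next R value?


R_next = C + ceil(R_prev / T_hp) * C_hp
ceil(7 / 14) = ceil(0.5) = 1
Interference = 1 * 1 = 1
R_next = 7 + 1 = 8

8


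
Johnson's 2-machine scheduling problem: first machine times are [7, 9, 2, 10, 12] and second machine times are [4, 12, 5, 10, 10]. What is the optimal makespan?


Apply Johnson's rule:
  Group 1 (a <= b): [(3, 2, 5), (2, 9, 12), (4, 10, 10)]
  Group 2 (a > b): [(5, 12, 10), (1, 7, 4)]
Optimal job order: [3, 2, 4, 5, 1]
Schedule:
  Job 3: M1 done at 2, M2 done at 7
  Job 2: M1 done at 11, M2 done at 23
  Job 4: M1 done at 21, M2 done at 33
  Job 5: M1 done at 33, M2 done at 43
  Job 1: M1 done at 40, M2 done at 47
Makespan = 47

47


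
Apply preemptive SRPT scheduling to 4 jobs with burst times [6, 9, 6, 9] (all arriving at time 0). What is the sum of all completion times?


Since all jobs arrive at t=0, SRPT equals SPT ordering.
SPT order: [6, 6, 9, 9]
Completion times:
  Job 1: p=6, C=6
  Job 2: p=6, C=12
  Job 3: p=9, C=21
  Job 4: p=9, C=30
Total completion time = 6 + 12 + 21 + 30 = 69

69


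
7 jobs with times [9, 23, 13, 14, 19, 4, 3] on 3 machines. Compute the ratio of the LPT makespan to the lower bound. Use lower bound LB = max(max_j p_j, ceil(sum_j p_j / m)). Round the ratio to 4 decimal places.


LPT order: [23, 19, 14, 13, 9, 4, 3]
Machine loads after assignment: [30, 28, 27]
LPT makespan = 30
Lower bound = max(max_job, ceil(total/3)) = max(23, 29) = 29
Ratio = 30 / 29 = 1.0345

1.0345


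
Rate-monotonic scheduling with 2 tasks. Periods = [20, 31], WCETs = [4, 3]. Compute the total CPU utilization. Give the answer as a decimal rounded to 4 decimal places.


Compute individual utilizations (exact fractions):
  Task 1: C/T = 4/20 = 1/5 (approx. 0.2)
  Task 2: C/T = 3/31 (approx. 0.0968)
Total utilization U = 1/5 + 3/31 = 46/155
Rounded to 4 decimal places: U = 0.2968
RM (Liu & Layland) bound for 2 tasks = 0.828427; compare with U = 46/155 (approx. 0.296774)
U <= bound, so schedulable by RM sufficient condition.

0.2968


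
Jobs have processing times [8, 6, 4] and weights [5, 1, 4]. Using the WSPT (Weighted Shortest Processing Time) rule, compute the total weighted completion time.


Compute p/w ratios and sort ascending (WSPT): [(4, 4), (8, 5), (6, 1)]
Compute weighted completion times:
  Job (p=4,w=4): C=4, w*C=4*4=16
  Job (p=8,w=5): C=12, w*C=5*12=60
  Job (p=6,w=1): C=18, w*C=1*18=18
Total weighted completion time = 94

94


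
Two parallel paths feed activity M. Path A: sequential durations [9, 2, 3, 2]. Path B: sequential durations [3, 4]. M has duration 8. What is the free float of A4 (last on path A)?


ES(A4) = sum of predecessors on chain A = 14
EF(A4) = ES + duration = 14 + 2 = 16
Successor of A4 is M. ES(M) = max(sum(A), sum(B)) = max(16, 7) = 16
Free float = ES(successor) - EF(current) = 16 - 16 = 0

0


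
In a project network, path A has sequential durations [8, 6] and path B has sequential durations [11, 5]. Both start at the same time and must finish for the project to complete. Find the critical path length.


Path A total = 8 + 6 = 14
Path B total = 11 + 5 = 16
Critical path = longest path = max(14, 16) = 16

16


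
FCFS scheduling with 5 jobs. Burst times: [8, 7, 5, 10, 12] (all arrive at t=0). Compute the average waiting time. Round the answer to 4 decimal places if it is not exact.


FCFS order (as given): [8, 7, 5, 10, 12]
Waiting times:
  Job 1: wait = 0
  Job 2: wait = 8
  Job 3: wait = 15
  Job 4: wait = 20
  Job 5: wait = 30
Sum of waiting times = 73
Average waiting time = 73/5 = 14.6

14.6


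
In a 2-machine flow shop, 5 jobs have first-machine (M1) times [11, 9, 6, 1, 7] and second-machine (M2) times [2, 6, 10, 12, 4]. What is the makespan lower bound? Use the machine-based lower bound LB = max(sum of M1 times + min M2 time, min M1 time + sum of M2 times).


LB1 = sum(M1 times) + min(M2 times) = 34 + 2 = 36
LB2 = min(M1 times) + sum(M2 times) = 1 + 34 = 35
Lower bound = max(LB1, LB2) = max(36, 35) = 36

36


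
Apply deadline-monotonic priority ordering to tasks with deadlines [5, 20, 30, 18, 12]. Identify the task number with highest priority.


Sort tasks by relative deadline (ascending):
  Task 1: deadline = 5
  Task 5: deadline = 12
  Task 4: deadline = 18
  Task 2: deadline = 20
  Task 3: deadline = 30
Priority order (highest first): [1, 5, 4, 2, 3]
Highest priority task = 1

1


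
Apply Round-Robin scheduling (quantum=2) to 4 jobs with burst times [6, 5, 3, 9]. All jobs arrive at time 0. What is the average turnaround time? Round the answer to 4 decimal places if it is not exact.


Time quantum = 2
Execution trace:
  J1 runs 2 units, time = 2
  J2 runs 2 units, time = 4
  J3 runs 2 units, time = 6
  J4 runs 2 units, time = 8
  J1 runs 2 units, time = 10
  J2 runs 2 units, time = 12
  J3 runs 1 units, time = 13
  J4 runs 2 units, time = 15
  J1 runs 2 units, time = 17
  J2 runs 1 units, time = 18
  J4 runs 2 units, time = 20
  J4 runs 2 units, time = 22
  J4 runs 1 units, time = 23
Finish times: [17, 18, 13, 23]
Average turnaround = 71/4 = 17.75

17.75


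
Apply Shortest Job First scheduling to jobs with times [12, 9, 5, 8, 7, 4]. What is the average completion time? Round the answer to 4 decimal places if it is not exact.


SJF order (ascending): [4, 5, 7, 8, 9, 12]
Completion times:
  Job 1: burst=4, C=4
  Job 2: burst=5, C=9
  Job 3: burst=7, C=16
  Job 4: burst=8, C=24
  Job 5: burst=9, C=33
  Job 6: burst=12, C=45
Average completion = 131/6 = 21.8333

21.8333


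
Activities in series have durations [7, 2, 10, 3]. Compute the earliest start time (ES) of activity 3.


Activity 3 starts after activities 1 through 2 complete.
Predecessor durations: [7, 2]
ES = 7 + 2 = 9

9


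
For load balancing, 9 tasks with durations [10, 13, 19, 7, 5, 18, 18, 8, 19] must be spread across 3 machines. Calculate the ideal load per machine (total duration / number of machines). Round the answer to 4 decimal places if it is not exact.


Total processing time = 10 + 13 + 19 + 7 + 5 + 18 + 18 + 8 + 19 = 117
Number of machines = 3
Ideal balanced load = 117 / 3 = 39.0

39.0


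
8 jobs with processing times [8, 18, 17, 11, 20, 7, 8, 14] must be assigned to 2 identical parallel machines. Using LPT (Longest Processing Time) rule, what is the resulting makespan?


Sort jobs in decreasing order (LPT): [20, 18, 17, 14, 11, 8, 8, 7]
Assign each job to the least loaded machine:
  Machine 1: jobs [20, 14, 11, 7], load = 52
  Machine 2: jobs [18, 17, 8, 8], load = 51
Makespan = max load = 52

52


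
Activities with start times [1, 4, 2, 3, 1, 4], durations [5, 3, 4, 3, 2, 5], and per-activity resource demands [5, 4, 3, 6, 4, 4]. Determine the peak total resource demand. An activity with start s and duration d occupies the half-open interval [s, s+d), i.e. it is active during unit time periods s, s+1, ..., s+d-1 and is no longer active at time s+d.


Each activity i is active on [start_i, start_i + duration_i).
Compute total resource usage per time slot:
  t=0: active resources = [], total = 0
  t=1: active resources = [5, 4], total = 9
  t=2: active resources = [5, 3, 4], total = 12
  t=3: active resources = [5, 3, 6], total = 14
  t=4: active resources = [5, 4, 3, 6, 4], total = 22
  t=5: active resources = [5, 4, 3, 6, 4], total = 22
  t=6: active resources = [4, 4], total = 8
  t=7: active resources = [4], total = 4
  t=8: active resources = [4], total = 4
Peak resource demand = 22

22


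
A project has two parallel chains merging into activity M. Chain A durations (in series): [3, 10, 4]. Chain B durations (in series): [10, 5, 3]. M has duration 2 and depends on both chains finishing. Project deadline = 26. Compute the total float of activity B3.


Forward pass: ES(B3) = sum of predecessors on chain B = 15
EF = ES + duration = 15 + 3 = 18
Backward pass: LF(M) = deadline = 26; LS(M) = 26 - 2 = 24
LF(B3) = LS(M) - sum(successors on chain B) = 24 - 0 = 24
LS = LF - duration = 24 - 3 = 21
Total float = LS - ES = 21 - 15 = 6

6


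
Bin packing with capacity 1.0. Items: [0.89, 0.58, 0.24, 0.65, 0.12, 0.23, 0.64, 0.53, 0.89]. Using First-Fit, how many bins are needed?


Place items sequentially using First-Fit:
  Item 0.89 -> new Bin 1
  Item 0.58 -> new Bin 2
  Item 0.24 -> Bin 2 (now 0.82)
  Item 0.65 -> new Bin 3
  Item 0.12 -> Bin 2 (now 0.94)
  Item 0.23 -> Bin 3 (now 0.88)
  Item 0.64 -> new Bin 4
  Item 0.53 -> new Bin 5
  Item 0.89 -> new Bin 6
Total bins used = 6

6


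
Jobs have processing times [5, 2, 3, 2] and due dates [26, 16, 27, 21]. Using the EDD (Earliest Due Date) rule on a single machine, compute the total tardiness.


Sort by due date (EDD order): [(2, 16), (2, 21), (5, 26), (3, 27)]
Compute completion times and tardiness:
  Job 1: p=2, d=16, C=2, tardiness=max(0,2-16)=0
  Job 2: p=2, d=21, C=4, tardiness=max(0,4-21)=0
  Job 3: p=5, d=26, C=9, tardiness=max(0,9-26)=0
  Job 4: p=3, d=27, C=12, tardiness=max(0,12-27)=0
Total tardiness = 0

0


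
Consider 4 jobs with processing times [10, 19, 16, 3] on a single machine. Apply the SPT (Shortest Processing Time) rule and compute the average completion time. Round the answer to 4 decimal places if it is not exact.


Sort jobs by processing time (SPT order): [3, 10, 16, 19]
Compute completion times sequentially:
  Job 1: processing = 3, completes at 3
  Job 2: processing = 10, completes at 13
  Job 3: processing = 16, completes at 29
  Job 4: processing = 19, completes at 48
Sum of completion times = 93
Average completion time = 93/4 = 23.25

23.25


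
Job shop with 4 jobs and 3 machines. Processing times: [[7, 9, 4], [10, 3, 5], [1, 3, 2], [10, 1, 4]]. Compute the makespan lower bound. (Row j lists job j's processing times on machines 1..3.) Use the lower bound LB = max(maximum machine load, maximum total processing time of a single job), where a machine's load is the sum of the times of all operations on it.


Machine loads:
  Machine 1: 7 + 10 + 1 + 10 = 28
  Machine 2: 9 + 3 + 3 + 1 = 16
  Machine 3: 4 + 5 + 2 + 4 = 15
Max machine load = 28
Job totals:
  Job 1: 20
  Job 2: 18
  Job 3: 6
  Job 4: 15
Max job total = 20
Lower bound = max(28, 20) = 28

28


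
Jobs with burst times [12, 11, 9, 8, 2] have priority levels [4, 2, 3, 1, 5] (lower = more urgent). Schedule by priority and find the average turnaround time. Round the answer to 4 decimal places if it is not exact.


Sort by priority (ascending = highest first):
Order: [(1, 8), (2, 11), (3, 9), (4, 12), (5, 2)]
Completion times:
  Priority 1, burst=8, C=8
  Priority 2, burst=11, C=19
  Priority 3, burst=9, C=28
  Priority 4, burst=12, C=40
  Priority 5, burst=2, C=42
Average turnaround = 137/5 = 27.4

27.4


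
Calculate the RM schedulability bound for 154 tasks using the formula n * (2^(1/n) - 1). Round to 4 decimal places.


Compute 2^(1/154) = 1.0045111002
Subtract 1: 1.0045111002 - 1 = 0.0045111002
Multiply by n: 154 * 0.0045111002 = 0.6947094308
Round to 4 dp: 0.6947

0.6947


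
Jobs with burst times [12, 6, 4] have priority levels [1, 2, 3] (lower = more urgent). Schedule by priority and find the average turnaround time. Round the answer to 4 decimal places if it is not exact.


Sort by priority (ascending = highest first):
Order: [(1, 12), (2, 6), (3, 4)]
Completion times:
  Priority 1, burst=12, C=12
  Priority 2, burst=6, C=18
  Priority 3, burst=4, C=22
Average turnaround = 52/3 = 17.3333

17.3333


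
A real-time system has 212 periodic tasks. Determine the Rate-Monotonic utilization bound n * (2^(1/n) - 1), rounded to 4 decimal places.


Compute 2^(1/212) = 1.0032749130
Subtract 1: 1.0032749130 - 1 = 0.0032749130
Multiply by n: 212 * 0.0032749130 = 0.6942815560
Round to 4 dp: 0.6943

0.6943


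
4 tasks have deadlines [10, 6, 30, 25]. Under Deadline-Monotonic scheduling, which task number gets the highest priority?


Sort tasks by relative deadline (ascending):
  Task 2: deadline = 6
  Task 1: deadline = 10
  Task 4: deadline = 25
  Task 3: deadline = 30
Priority order (highest first): [2, 1, 4, 3]
Highest priority task = 2

2


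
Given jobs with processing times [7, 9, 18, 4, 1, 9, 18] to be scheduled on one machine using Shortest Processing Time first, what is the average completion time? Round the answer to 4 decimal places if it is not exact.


Sort jobs by processing time (SPT order): [1, 4, 7, 9, 9, 18, 18]
Compute completion times sequentially:
  Job 1: processing = 1, completes at 1
  Job 2: processing = 4, completes at 5
  Job 3: processing = 7, completes at 12
  Job 4: processing = 9, completes at 21
  Job 5: processing = 9, completes at 30
  Job 6: processing = 18, completes at 48
  Job 7: processing = 18, completes at 66
Sum of completion times = 183
Average completion time = 183/7 = 26.1429

26.1429


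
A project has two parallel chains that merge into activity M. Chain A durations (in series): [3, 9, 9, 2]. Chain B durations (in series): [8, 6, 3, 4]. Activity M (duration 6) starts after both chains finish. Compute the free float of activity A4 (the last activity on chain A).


ES(A4) = sum of predecessors on chain A = 21
EF(A4) = ES + duration = 21 + 2 = 23
Successor of A4 is M. ES(M) = max(sum(A), sum(B)) = max(23, 21) = 23
Free float = ES(successor) - EF(current) = 23 - 23 = 0

0


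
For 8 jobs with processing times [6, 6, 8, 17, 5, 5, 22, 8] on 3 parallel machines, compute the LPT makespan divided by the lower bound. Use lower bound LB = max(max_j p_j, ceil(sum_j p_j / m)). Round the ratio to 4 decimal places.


LPT order: [22, 17, 8, 8, 6, 6, 5, 5]
Machine loads after assignment: [27, 23, 27]
LPT makespan = 27
Lower bound = max(max_job, ceil(total/3)) = max(22, 26) = 26
Ratio = 27 / 26 = 1.0385

1.0385


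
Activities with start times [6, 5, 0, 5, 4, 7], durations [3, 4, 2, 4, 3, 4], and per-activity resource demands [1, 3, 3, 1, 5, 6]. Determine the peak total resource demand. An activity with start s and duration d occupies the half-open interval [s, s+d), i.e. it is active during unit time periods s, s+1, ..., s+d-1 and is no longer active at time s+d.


Each activity i is active on [start_i, start_i + duration_i).
Compute total resource usage per time slot:
  t=0: active resources = [3], total = 3
  t=1: active resources = [3], total = 3
  t=2: active resources = [], total = 0
  t=3: active resources = [], total = 0
  t=4: active resources = [5], total = 5
  t=5: active resources = [3, 1, 5], total = 9
  t=6: active resources = [1, 3, 1, 5], total = 10
  t=7: active resources = [1, 3, 1, 6], total = 11
  t=8: active resources = [1, 3, 1, 6], total = 11
  t=9: active resources = [6], total = 6
  t=10: active resources = [6], total = 6
Peak resource demand = 11

11


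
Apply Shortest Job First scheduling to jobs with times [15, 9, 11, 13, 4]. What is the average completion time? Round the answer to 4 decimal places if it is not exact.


SJF order (ascending): [4, 9, 11, 13, 15]
Completion times:
  Job 1: burst=4, C=4
  Job 2: burst=9, C=13
  Job 3: burst=11, C=24
  Job 4: burst=13, C=37
  Job 5: burst=15, C=52
Average completion = 130/5 = 26.0

26.0


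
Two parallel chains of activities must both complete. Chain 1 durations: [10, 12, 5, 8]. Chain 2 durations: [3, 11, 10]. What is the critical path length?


Path A total = 10 + 12 + 5 + 8 = 35
Path B total = 3 + 11 + 10 = 24
Critical path = longest path = max(35, 24) = 35

35


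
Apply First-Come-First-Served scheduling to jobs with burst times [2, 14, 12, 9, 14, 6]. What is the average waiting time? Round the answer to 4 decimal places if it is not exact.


FCFS order (as given): [2, 14, 12, 9, 14, 6]
Waiting times:
  Job 1: wait = 0
  Job 2: wait = 2
  Job 3: wait = 16
  Job 4: wait = 28
  Job 5: wait = 37
  Job 6: wait = 51
Sum of waiting times = 134
Average waiting time = 134/6 = 22.3333

22.3333


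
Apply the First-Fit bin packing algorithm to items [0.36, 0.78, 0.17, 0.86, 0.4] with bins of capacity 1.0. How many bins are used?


Place items sequentially using First-Fit:
  Item 0.36 -> new Bin 1
  Item 0.78 -> new Bin 2
  Item 0.17 -> Bin 1 (now 0.53)
  Item 0.86 -> new Bin 3
  Item 0.4 -> Bin 1 (now 0.93)
Total bins used = 3

3


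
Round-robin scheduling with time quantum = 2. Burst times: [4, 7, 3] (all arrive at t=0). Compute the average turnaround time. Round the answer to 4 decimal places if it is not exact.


Time quantum = 2
Execution trace:
  J1 runs 2 units, time = 2
  J2 runs 2 units, time = 4
  J3 runs 2 units, time = 6
  J1 runs 2 units, time = 8
  J2 runs 2 units, time = 10
  J3 runs 1 units, time = 11
  J2 runs 2 units, time = 13
  J2 runs 1 units, time = 14
Finish times: [8, 14, 11]
Average turnaround = 33/3 = 11.0

11.0
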